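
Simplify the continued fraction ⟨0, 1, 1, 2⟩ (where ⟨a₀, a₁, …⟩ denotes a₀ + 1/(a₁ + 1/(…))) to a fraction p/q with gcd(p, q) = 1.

Compute successive convergents:
a_0 = 0: 0/1
a_1 = 1: 1/1
a_2 = 1: 1/2
a_3 = 2: 3/5

3/5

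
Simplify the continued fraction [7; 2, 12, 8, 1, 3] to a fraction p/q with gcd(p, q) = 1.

6605/883

Start with 3.
1 + 1/(3/1) = 1 + 1/3 = 4/3
8 + 1/(4/3) = 8 + 3/4 = 35/4
12 + 1/(35/4) = 12 + 4/35 = 424/35
2 + 1/(424/35) = 2 + 35/424 = 883/424
7 + 1/(883/424) = 7 + 424/883 = 6605/883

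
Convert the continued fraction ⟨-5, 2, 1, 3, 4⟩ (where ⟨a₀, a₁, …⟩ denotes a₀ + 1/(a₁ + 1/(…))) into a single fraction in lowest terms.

a_0 = -5: -5/1
a_1 = 2: -9/2
a_2 = 1: -14/3
a_3 = 3: -51/11
a_4 = 4: -218/47

-218/47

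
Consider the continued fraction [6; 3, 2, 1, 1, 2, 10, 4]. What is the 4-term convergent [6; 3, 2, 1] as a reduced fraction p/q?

63/10

Build up convergents one term at a time:
a_0 = 6: 6/1
a_1 = 3: 19/3
a_2 = 2: 44/7
a_3 = 1: 63/10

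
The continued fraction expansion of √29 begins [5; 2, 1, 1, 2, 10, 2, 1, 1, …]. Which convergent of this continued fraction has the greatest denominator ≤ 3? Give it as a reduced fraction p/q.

16/3

a_0 = 5: 5/1  (≤ bound)
a_1 = 2: 11/2  (≤ bound)
a_2 = 1: 16/3  (≤ bound)
a_3 = 1: 27/5  (> 3, stop)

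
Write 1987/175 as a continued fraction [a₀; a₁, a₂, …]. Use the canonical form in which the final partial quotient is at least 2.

[11; 2, 1, 4, 1, 1, 1, 3]

Run the Euclidean algorithm, recording each quotient:
⌊1987/175⌋ = 11, remainder 62
⌊175/62⌋ = 2, remainder 51
⌊62/51⌋ = 1, remainder 11
⌊51/11⌋ = 4, remainder 7
⌊11/7⌋ = 1, remainder 4
⌊7/4⌋ = 1, remainder 3
⌊4/3⌋ = 1, remainder 1
⌊3/1⌋ = 3, remainder 0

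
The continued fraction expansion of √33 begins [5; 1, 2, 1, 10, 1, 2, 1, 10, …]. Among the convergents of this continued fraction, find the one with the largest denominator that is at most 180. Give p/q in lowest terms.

a_0 = 5: 5/1  (≤ bound)
a_1 = 1: 6/1  (≤ bound)
a_2 = 2: 17/3  (≤ bound)
a_3 = 1: 23/4  (≤ bound)
a_4 = 10: 247/43  (≤ bound)
a_5 = 1: 270/47  (≤ bound)
a_6 = 2: 787/137  (≤ bound)
a_7 = 1: 1057/184  (> 180, stop)

787/137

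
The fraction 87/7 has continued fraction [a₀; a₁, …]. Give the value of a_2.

87 ÷ 7 → quotient 12, remainder 3
7 ÷ 3 → quotient 2, remainder 1
3 ÷ 1 → quotient 3, remainder 0

3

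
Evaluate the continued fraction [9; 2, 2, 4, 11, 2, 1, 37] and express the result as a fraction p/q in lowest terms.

Build up convergents one term at a time:
a_0 = 9: 9/1
a_1 = 2: 19/2
a_2 = 2: 47/5
a_3 = 4: 207/22
a_4 = 11: 2324/247
a_5 = 2: 4855/516
a_6 = 1: 7179/763
a_7 = 37: 270478/28747

270478/28747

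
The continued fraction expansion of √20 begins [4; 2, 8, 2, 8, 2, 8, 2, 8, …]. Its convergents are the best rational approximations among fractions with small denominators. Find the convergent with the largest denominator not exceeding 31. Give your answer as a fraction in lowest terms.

76/17

List convergents until the denominator exceeds the bound:
a_0 = 4: 4/1  (≤ bound)
a_1 = 2: 9/2  (≤ bound)
a_2 = 8: 76/17  (≤ bound)
a_3 = 2: 161/36  (> 31, stop)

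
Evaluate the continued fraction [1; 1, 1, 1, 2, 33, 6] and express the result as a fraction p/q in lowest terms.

2617/1610

Work from the innermost term outward:
Start with 6.
33 + 1/(6/1) = 33 + 1/6 = 199/6
2 + 1/(199/6) = 2 + 6/199 = 404/199
1 + 1/(404/199) = 1 + 199/404 = 603/404
1 + 1/(603/404) = 1 + 404/603 = 1007/603
1 + 1/(1007/603) = 1 + 603/1007 = 1610/1007
1 + 1/(1610/1007) = 1 + 1007/1610 = 2617/1610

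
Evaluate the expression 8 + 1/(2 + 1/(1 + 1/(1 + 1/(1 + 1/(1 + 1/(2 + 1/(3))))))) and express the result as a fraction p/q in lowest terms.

964/115

Use the convergent recurrence hₖ = aₖ·hₖ₋₁ + hₖ₋₂ (and likewise for the denominators kₖ):
a_0 = 8: 8/1
a_1 = 2: 17/2
a_2 = 1: 25/3
a_3 = 1: 42/5
a_4 = 1: 67/8
a_5 = 1: 109/13
a_6 = 2: 285/34
a_7 = 3: 964/115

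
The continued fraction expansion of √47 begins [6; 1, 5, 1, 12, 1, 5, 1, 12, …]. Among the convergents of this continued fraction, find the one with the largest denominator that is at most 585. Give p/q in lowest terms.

3942/575

List convergents until the denominator exceeds the bound:
a_0 = 6: 6/1  (≤ bound)
a_1 = 1: 7/1  (≤ bound)
a_2 = 5: 41/6  (≤ bound)
a_3 = 1: 48/7  (≤ bound)
a_4 = 12: 617/90  (≤ bound)
a_5 = 1: 665/97  (≤ bound)
a_6 = 5: 3942/575  (≤ bound)
a_7 = 1: 4607/672  (> 585, stop)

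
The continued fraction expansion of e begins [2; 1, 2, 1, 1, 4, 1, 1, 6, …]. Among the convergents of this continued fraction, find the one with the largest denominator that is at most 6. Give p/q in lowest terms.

11/4

a_0 = 2: 2/1  (≤ bound)
a_1 = 1: 3/1  (≤ bound)
a_2 = 2: 8/3  (≤ bound)
a_3 = 1: 11/4  (≤ bound)
a_4 = 1: 19/7  (> 6, stop)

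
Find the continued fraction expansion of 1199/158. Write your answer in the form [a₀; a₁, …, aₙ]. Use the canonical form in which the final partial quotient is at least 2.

[7; 1, 1, 2, 3, 9]

Run the Euclidean algorithm, recording each quotient:
1199 ÷ 158 → quotient 7, remainder 93
158 ÷ 93 → quotient 1, remainder 65
93 ÷ 65 → quotient 1, remainder 28
65 ÷ 28 → quotient 2, remainder 9
28 ÷ 9 → quotient 3, remainder 1
9 ÷ 1 → quotient 9, remainder 0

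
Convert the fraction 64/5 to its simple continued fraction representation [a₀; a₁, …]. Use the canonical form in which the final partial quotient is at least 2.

64 = 12·5 + 4, so a_0 = 12
5 = 1·4 + 1, so a_1 = 1
4 = 4·1 + 0, so a_2 = 4

[12; 1, 4]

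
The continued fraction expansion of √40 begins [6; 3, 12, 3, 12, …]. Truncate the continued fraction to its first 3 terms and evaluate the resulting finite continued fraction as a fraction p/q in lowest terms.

234/37

Start with 12.
3 + 1/(12/1) = 3 + 1/12 = 37/12
6 + 1/(37/12) = 6 + 12/37 = 234/37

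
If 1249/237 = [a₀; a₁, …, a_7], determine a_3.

2

Repeatedly divide and take the remainder:
1249 = 5·237 + 64, so a_0 = 5
237 = 3·64 + 45, so a_1 = 3
64 = 1·45 + 19, so a_2 = 1
45 = 2·19 + 7, so a_3 = 2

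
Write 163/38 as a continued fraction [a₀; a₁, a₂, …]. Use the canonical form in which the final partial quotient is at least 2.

163 ÷ 38 → quotient 4, remainder 11
38 ÷ 11 → quotient 3, remainder 5
11 ÷ 5 → quotient 2, remainder 1
5 ÷ 1 → quotient 5, remainder 0

[4; 3, 2, 5]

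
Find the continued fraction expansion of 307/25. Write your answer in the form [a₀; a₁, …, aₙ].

[12; 3, 1, 1, 3]

Repeatedly divide and take the remainder:
⌊307/25⌋ = 12, remainder 7
⌊25/7⌋ = 3, remainder 4
⌊7/4⌋ = 1, remainder 3
⌊4/3⌋ = 1, remainder 1
⌊3/1⌋ = 3, remainder 0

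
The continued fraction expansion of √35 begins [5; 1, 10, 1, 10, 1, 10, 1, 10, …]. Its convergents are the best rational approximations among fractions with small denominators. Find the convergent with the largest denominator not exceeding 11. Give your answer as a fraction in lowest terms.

a_0 = 5: 5/1  (≤ bound)
a_1 = 1: 6/1  (≤ bound)
a_2 = 10: 65/11  (≤ bound)
a_3 = 1: 71/12  (> 11, stop)

65/11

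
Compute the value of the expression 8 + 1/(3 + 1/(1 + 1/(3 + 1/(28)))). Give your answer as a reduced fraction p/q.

3505/424

a_0 = 8: 8/1
a_1 = 3: 25/3
a_2 = 1: 33/4
a_3 = 3: 124/15
a_4 = 28: 3505/424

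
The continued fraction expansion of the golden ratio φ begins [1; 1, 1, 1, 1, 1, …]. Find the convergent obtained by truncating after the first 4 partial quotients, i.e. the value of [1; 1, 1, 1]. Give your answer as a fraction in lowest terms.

5/3

Build up convergents one term at a time:
a_0 = 1: 1/1
a_1 = 1: 2/1
a_2 = 1: 3/2
a_3 = 1: 5/3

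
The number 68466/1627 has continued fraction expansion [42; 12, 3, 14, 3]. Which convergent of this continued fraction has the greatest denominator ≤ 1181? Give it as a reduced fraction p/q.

List convergents until the denominator exceeds the bound:
a_0 = 42: 42/1  (≤ bound)
a_1 = 12: 505/12  (≤ bound)
a_2 = 3: 1557/37  (≤ bound)
a_3 = 14: 22303/530  (≤ bound)
a_4 = 3: 68466/1627  (> 1181, stop)

22303/530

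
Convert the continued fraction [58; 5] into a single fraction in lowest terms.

291/5

Collapse the nested fraction from the inside out:
Start with 5.
58 + 1/(5/1) = 58 + 1/5 = 291/5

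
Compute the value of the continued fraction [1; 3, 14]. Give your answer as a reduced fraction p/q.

57/43

Starting at the tail and folding back:
Start with 14.
3 + 1/(14/1) = 3 + 1/14 = 43/14
1 + 1/(43/14) = 1 + 14/43 = 57/43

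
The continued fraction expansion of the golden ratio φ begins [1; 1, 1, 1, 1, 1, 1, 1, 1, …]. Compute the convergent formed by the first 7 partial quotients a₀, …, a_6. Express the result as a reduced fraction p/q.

Compute successive convergents:
a_0 = 1: 1/1
a_1 = 1: 2/1
a_2 = 1: 3/2
a_3 = 1: 5/3
a_4 = 1: 8/5
a_5 = 1: 13/8
a_6 = 1: 21/13

21/13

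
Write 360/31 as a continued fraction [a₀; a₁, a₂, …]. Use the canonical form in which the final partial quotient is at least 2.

⌊360/31⌋ = 11, remainder 19
⌊31/19⌋ = 1, remainder 12
⌊19/12⌋ = 1, remainder 7
⌊12/7⌋ = 1, remainder 5
⌊7/5⌋ = 1, remainder 2
⌊5/2⌋ = 2, remainder 1
⌊2/1⌋ = 2, remainder 0

[11; 1, 1, 1, 1, 2, 2]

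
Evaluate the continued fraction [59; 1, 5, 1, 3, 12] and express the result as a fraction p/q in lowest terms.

a_0 = 59: 59/1
a_1 = 1: 60/1
a_2 = 5: 359/6
a_3 = 1: 419/7
a_4 = 3: 1616/27
a_5 = 12: 19811/331

19811/331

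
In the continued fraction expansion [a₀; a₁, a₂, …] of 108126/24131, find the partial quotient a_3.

1

Apply division with remainder until the remainder is 0:
108126 = 4·24131 + 11602, so a_0 = 4
24131 = 2·11602 + 927, so a_1 = 2
11602 = 12·927 + 478, so a_2 = 12
927 = 1·478 + 449, so a_3 = 1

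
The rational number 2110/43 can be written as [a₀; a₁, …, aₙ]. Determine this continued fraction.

Apply division with remainder until the remainder is 0:
2110 = 49·43 + 3, so a_0 = 49
43 = 14·3 + 1, so a_1 = 14
3 = 3·1 + 0, so a_2 = 3

[49; 14, 3]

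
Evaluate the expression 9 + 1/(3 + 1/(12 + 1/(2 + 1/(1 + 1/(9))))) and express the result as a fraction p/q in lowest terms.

10285/1103

Compute successive convergents:
a_0 = 9: 9/1
a_1 = 3: 28/3
a_2 = 12: 345/37
a_3 = 2: 718/77
a_4 = 1: 1063/114
a_5 = 9: 10285/1103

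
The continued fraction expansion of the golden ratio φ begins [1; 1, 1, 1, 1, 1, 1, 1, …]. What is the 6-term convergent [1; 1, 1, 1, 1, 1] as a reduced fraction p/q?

13/8

Work from the innermost term outward:
Start with 1.
1 + 1/(1/1) = 1 + 1/1 = 2/1
1 + 1/(2/1) = 1 + 1/2 = 3/2
1 + 1/(3/2) = 1 + 2/3 = 5/3
1 + 1/(5/3) = 1 + 3/5 = 8/5
1 + 1/(8/5) = 1 + 5/8 = 13/8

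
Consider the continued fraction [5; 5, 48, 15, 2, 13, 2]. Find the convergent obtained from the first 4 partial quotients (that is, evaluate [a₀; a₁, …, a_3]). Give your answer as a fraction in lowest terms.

Build up convergents one term at a time:
a_0 = 5: 5/1
a_1 = 5: 26/5
a_2 = 48: 1253/241
a_3 = 15: 18821/3620

18821/3620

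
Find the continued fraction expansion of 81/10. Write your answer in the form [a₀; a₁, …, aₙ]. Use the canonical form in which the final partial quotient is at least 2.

[8; 10]

81 ÷ 10 → quotient 8, remainder 1
10 ÷ 1 → quotient 10, remainder 0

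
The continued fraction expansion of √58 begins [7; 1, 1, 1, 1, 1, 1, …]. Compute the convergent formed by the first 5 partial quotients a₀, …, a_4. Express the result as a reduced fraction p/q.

38/5

a_0 = 7: 7/1
a_1 = 1: 8/1
a_2 = 1: 15/2
a_3 = 1: 23/3
a_4 = 1: 38/5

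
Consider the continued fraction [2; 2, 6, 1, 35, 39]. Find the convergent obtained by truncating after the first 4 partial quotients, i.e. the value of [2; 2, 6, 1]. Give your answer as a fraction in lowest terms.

Collapse the nested fraction from the inside out:
Start with 1.
6 + 1/(1/1) = 6 + 1/1 = 7/1
2 + 1/(7/1) = 2 + 1/7 = 15/7
2 + 1/(15/7) = 2 + 7/15 = 37/15

37/15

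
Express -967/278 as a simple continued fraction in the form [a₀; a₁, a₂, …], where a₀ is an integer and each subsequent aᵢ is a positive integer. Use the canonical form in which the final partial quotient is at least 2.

-967 ÷ 278 → quotient -4, remainder 145
278 ÷ 145 → quotient 1, remainder 133
145 ÷ 133 → quotient 1, remainder 12
133 ÷ 12 → quotient 11, remainder 1
12 ÷ 1 → quotient 12, remainder 0

[-4; 1, 1, 11, 12]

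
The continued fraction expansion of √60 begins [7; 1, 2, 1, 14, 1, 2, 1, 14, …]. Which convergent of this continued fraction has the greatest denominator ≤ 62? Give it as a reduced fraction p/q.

457/59

a_0 = 7: 7/1  (≤ bound)
a_1 = 1: 8/1  (≤ bound)
a_2 = 2: 23/3  (≤ bound)
a_3 = 1: 31/4  (≤ bound)
a_4 = 14: 457/59  (≤ bound)
a_5 = 1: 488/63  (> 62, stop)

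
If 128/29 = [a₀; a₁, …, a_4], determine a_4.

⌊128/29⌋ = 4, remainder 12
⌊29/12⌋ = 2, remainder 5
⌊12/5⌋ = 2, remainder 2
⌊5/2⌋ = 2, remainder 1
⌊2/1⌋ = 2, remainder 0

2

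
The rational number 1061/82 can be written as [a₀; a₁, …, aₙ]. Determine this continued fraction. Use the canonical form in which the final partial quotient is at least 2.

1061 = 12·82 + 77, so a_0 = 12
82 = 1·77 + 5, so a_1 = 1
77 = 15·5 + 2, so a_2 = 15
5 = 2·2 + 1, so a_3 = 2
2 = 2·1 + 0, so a_4 = 2

[12; 1, 15, 2, 2]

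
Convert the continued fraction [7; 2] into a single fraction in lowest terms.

Start with 2.
7 + 1/(2/1) = 7 + 1/2 = 15/2

15/2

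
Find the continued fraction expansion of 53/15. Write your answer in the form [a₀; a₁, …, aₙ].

53 = 3·15 + 8, so a_0 = 3
15 = 1·8 + 7, so a_1 = 1
8 = 1·7 + 1, so a_2 = 1
7 = 7·1 + 0, so a_3 = 7

[3; 1, 1, 7]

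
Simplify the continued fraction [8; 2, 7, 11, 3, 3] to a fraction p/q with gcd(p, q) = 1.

Start with 3.
3 + 1/(3/1) = 3 + 1/3 = 10/3
11 + 1/(10/3) = 11 + 3/10 = 113/10
7 + 1/(113/10) = 7 + 10/113 = 801/113
2 + 1/(801/113) = 2 + 113/801 = 1715/801
8 + 1/(1715/801) = 8 + 801/1715 = 14521/1715

14521/1715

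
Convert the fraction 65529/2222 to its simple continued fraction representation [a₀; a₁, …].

[29; 2, 27, 3, 1, 1, 1, 3]

Repeatedly divide and take the remainder:
65529 ÷ 2222 → quotient 29, remainder 1091
2222 ÷ 1091 → quotient 2, remainder 40
1091 ÷ 40 → quotient 27, remainder 11
40 ÷ 11 → quotient 3, remainder 7
11 ÷ 7 → quotient 1, remainder 4
7 ÷ 4 → quotient 1, remainder 3
4 ÷ 3 → quotient 1, remainder 1
3 ÷ 1 → quotient 3, remainder 0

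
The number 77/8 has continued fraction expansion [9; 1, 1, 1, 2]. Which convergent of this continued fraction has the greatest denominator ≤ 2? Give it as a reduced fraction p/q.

19/2

a_0 = 9: 9/1  (≤ bound)
a_1 = 1: 10/1  (≤ bound)
a_2 = 1: 19/2  (≤ bound)
a_3 = 1: 29/3  (> 2, stop)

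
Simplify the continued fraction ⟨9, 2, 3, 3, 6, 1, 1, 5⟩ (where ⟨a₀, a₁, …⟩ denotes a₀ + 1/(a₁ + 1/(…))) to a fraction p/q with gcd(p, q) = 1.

16350/1733

Work from the innermost term outward:
Start with 5.
1 + 1/(5/1) = 1 + 1/5 = 6/5
1 + 1/(6/5) = 1 + 5/6 = 11/6
6 + 1/(11/6) = 6 + 6/11 = 72/11
3 + 1/(72/11) = 3 + 11/72 = 227/72
3 + 1/(227/72) = 3 + 72/227 = 753/227
2 + 1/(753/227) = 2 + 227/753 = 1733/753
9 + 1/(1733/753) = 9 + 753/1733 = 16350/1733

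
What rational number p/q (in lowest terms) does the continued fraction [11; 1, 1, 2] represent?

58/5

Start with 2.
1 + 1/(2/1) = 1 + 1/2 = 3/2
1 + 1/(3/2) = 1 + 2/3 = 5/3
11 + 1/(5/3) = 11 + 3/5 = 58/5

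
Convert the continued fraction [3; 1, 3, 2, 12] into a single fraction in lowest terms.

Start with 12.
2 + 1/(12/1) = 2 + 1/12 = 25/12
3 + 1/(25/12) = 3 + 12/25 = 87/25
1 + 1/(87/25) = 1 + 25/87 = 112/87
3 + 1/(112/87) = 3 + 87/112 = 423/112

423/112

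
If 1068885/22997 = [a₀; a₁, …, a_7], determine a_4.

1

⌊1068885/22997⌋ = 46, remainder 11023
⌊22997/11023⌋ = 2, remainder 951
⌊11023/951⌋ = 11, remainder 562
⌊951/562⌋ = 1, remainder 389
⌊562/389⌋ = 1, remainder 173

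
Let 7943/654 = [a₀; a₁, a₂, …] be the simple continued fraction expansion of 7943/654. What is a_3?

7

Repeatedly divide and take the remainder:
7943 = 12·654 + 95, so a_0 = 12
654 = 6·95 + 84, so a_1 = 6
95 = 1·84 + 11, so a_2 = 1
84 = 7·11 + 7, so a_3 = 7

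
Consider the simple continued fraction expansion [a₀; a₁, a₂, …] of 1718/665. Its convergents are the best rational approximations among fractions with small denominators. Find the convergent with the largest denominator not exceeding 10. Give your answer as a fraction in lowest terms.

a_0 = 2: 2/1  (≤ bound)
a_1 = 1: 3/1  (≤ bound)
a_2 = 1: 5/2  (≤ bound)
a_3 = 2: 13/5  (≤ bound)
a_4 = 2: 31/12  (> 10, stop)

13/5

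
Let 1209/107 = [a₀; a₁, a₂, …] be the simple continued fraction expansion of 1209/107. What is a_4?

1209 ÷ 107 → quotient 11, remainder 32
107 ÷ 32 → quotient 3, remainder 11
32 ÷ 11 → quotient 2, remainder 10
11 ÷ 10 → quotient 1, remainder 1
10 ÷ 1 → quotient 10, remainder 0

10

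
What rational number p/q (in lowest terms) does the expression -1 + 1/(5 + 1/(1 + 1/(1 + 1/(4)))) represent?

Start with 4.
1 + 1/(4/1) = 1 + 1/4 = 5/4
1 + 1/(5/4) = 1 + 4/5 = 9/5
5 + 1/(9/5) = 5 + 5/9 = 50/9
-1 + 1/(50/9) = -1 + 9/50 = -41/50

-41/50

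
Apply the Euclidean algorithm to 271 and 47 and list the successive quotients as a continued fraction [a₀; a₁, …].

[5; 1, 3, 3, 1, 2]

⌊271/47⌋ = 5, remainder 36
⌊47/36⌋ = 1, remainder 11
⌊36/11⌋ = 3, remainder 3
⌊11/3⌋ = 3, remainder 2
⌊3/2⌋ = 1, remainder 1
⌊2/1⌋ = 2, remainder 0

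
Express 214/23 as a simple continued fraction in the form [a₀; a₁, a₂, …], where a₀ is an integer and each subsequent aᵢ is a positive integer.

⌊214/23⌋ = 9, remainder 7
⌊23/7⌋ = 3, remainder 2
⌊7/2⌋ = 3, remainder 1
⌊2/1⌋ = 2, remainder 0

[9; 3, 3, 2]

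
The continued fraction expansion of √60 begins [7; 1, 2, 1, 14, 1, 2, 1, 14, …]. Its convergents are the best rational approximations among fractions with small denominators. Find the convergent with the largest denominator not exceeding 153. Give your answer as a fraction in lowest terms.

488/63

List convergents until the denominator exceeds the bound:
a_0 = 7: 7/1  (≤ bound)
a_1 = 1: 8/1  (≤ bound)
a_2 = 2: 23/3  (≤ bound)
a_3 = 1: 31/4  (≤ bound)
a_4 = 14: 457/59  (≤ bound)
a_5 = 1: 488/63  (≤ bound)
a_6 = 2: 1433/185  (> 153, stop)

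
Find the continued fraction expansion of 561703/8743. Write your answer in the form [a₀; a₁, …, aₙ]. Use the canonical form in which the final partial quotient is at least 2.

561703 = 64·8743 + 2151, so a_0 = 64
8743 = 4·2151 + 139, so a_1 = 4
2151 = 15·139 + 66, so a_2 = 15
139 = 2·66 + 7, so a_3 = 2
66 = 9·7 + 3, so a_4 = 9
7 = 2·3 + 1, so a_5 = 2
3 = 3·1 + 0, so a_6 = 3

[64; 4, 15, 2, 9, 2, 3]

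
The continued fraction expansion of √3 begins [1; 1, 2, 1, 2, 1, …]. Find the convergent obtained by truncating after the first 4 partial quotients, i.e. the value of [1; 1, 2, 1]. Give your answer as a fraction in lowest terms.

a_0 = 1: 1/1
a_1 = 1: 2/1
a_2 = 2: 5/3
a_3 = 1: 7/4

7/4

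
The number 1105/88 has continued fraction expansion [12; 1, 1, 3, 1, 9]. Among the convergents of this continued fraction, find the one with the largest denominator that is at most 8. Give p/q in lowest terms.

88/7

a_0 = 12: 12/1  (≤ bound)
a_1 = 1: 13/1  (≤ bound)
a_2 = 1: 25/2  (≤ bound)
a_3 = 3: 88/7  (≤ bound)
a_4 = 1: 113/9  (> 8, stop)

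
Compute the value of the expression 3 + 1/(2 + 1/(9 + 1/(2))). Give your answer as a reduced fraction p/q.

Compute successive convergents:
a_0 = 3: 3/1
a_1 = 2: 7/2
a_2 = 9: 66/19
a_3 = 2: 139/40

139/40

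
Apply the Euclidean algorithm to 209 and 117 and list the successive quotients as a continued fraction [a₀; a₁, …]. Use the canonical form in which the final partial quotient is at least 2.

[1; 1, 3, 1, 2, 8]

Repeatedly divide and take the remainder:
209 = 1·117 + 92, so a_0 = 1
117 = 1·92 + 25, so a_1 = 1
92 = 3·25 + 17, so a_2 = 3
25 = 1·17 + 8, so a_3 = 1
17 = 2·8 + 1, so a_4 = 2
8 = 8·1 + 0, so a_5 = 8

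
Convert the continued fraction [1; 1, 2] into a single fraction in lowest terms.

Starting at the tail and folding back:
Start with 2.
1 + 1/(2/1) = 1 + 1/2 = 3/2
1 + 1/(3/2) = 1 + 2/3 = 5/3

5/3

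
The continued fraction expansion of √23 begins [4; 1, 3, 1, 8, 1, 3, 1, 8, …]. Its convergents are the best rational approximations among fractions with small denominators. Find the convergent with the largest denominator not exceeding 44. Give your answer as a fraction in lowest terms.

a_0 = 4: 4/1  (≤ bound)
a_1 = 1: 5/1  (≤ bound)
a_2 = 3: 19/4  (≤ bound)
a_3 = 1: 24/5  (≤ bound)
a_4 = 8: 211/44  (≤ bound)
a_5 = 1: 235/49  (> 44, stop)

211/44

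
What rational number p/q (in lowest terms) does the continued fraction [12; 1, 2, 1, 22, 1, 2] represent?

3582/281

Start with 2.
1 + 1/(2/1) = 1 + 1/2 = 3/2
22 + 1/(3/2) = 22 + 2/3 = 68/3
1 + 1/(68/3) = 1 + 3/68 = 71/68
2 + 1/(71/68) = 2 + 68/71 = 210/71
1 + 1/(210/71) = 1 + 71/210 = 281/210
12 + 1/(281/210) = 12 + 210/281 = 3582/281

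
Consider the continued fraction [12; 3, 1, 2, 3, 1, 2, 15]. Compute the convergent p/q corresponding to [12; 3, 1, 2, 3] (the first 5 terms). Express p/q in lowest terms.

454/37

Start with 3.
2 + 1/(3/1) = 2 + 1/3 = 7/3
1 + 1/(7/3) = 1 + 3/7 = 10/7
3 + 1/(10/7) = 3 + 7/10 = 37/10
12 + 1/(37/10) = 12 + 10/37 = 454/37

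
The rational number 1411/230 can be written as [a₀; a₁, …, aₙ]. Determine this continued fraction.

[6; 7, 2, 2, 1, 1, 2]

⌊1411/230⌋ = 6, remainder 31
⌊230/31⌋ = 7, remainder 13
⌊31/13⌋ = 2, remainder 5
⌊13/5⌋ = 2, remainder 3
⌊5/3⌋ = 1, remainder 2
⌊3/2⌋ = 1, remainder 1
⌊2/1⌋ = 2, remainder 0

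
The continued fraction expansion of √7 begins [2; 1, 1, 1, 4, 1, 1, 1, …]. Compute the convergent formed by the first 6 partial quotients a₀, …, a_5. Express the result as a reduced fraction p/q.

45/17

a_0 = 2: 2/1
a_1 = 1: 3/1
a_2 = 1: 5/2
a_3 = 1: 8/3
a_4 = 4: 37/14
a_5 = 1: 45/17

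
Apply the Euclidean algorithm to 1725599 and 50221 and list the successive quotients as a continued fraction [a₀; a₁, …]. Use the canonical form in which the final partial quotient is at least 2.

[34; 2, 1, 3, 2, 14, 3, 45]

Run the Euclidean algorithm, recording each quotient:
⌊1725599/50221⌋ = 34, remainder 18085
⌊50221/18085⌋ = 2, remainder 14051
⌊18085/14051⌋ = 1, remainder 4034
⌊14051/4034⌋ = 3, remainder 1949
⌊4034/1949⌋ = 2, remainder 136
⌊1949/136⌋ = 14, remainder 45
⌊136/45⌋ = 3, remainder 1
⌊45/1⌋ = 45, remainder 0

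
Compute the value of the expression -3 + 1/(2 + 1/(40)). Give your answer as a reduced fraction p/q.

-203/81

Work from the innermost term outward:
Start with 40.
2 + 1/(40/1) = 2 + 1/40 = 81/40
-3 + 1/(81/40) = -3 + 40/81 = -203/81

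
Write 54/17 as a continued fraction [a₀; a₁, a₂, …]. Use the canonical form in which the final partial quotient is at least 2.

[3; 5, 1, 2]

Apply division with remainder until the remainder is 0:
54 ÷ 17 → quotient 3, remainder 3
17 ÷ 3 → quotient 5, remainder 2
3 ÷ 2 → quotient 1, remainder 1
2 ÷ 1 → quotient 2, remainder 0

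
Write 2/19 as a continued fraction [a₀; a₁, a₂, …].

⌊2/19⌋ = 0, remainder 2
⌊19/2⌋ = 9, remainder 1
⌊2/1⌋ = 2, remainder 0

[0; 9, 2]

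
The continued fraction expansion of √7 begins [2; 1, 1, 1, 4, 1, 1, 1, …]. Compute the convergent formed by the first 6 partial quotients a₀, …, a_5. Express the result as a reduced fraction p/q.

45/17

a_0 = 2: 2/1
a_1 = 1: 3/1
a_2 = 1: 5/2
a_3 = 1: 8/3
a_4 = 4: 37/14
a_5 = 1: 45/17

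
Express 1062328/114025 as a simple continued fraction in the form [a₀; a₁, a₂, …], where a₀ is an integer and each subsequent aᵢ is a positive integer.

⌊1062328/114025⌋ = 9, remainder 36103
⌊114025/36103⌋ = 3, remainder 5716
⌊36103/5716⌋ = 6, remainder 1807
⌊5716/1807⌋ = 3, remainder 295
⌊1807/295⌋ = 6, remainder 37
⌊295/37⌋ = 7, remainder 36
⌊37/36⌋ = 1, remainder 1
⌊36/1⌋ = 36, remainder 0

[9; 3, 6, 3, 6, 7, 1, 36]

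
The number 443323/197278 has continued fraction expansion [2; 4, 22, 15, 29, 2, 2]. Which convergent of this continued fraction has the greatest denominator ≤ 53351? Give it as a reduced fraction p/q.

a_0 = 2: 2/1  (≤ bound)
a_1 = 4: 9/4  (≤ bound)
a_2 = 22: 200/89  (≤ bound)
a_3 = 15: 3009/1339  (≤ bound)
a_4 = 29: 87461/38920  (≤ bound)
a_5 = 2: 177931/79179  (> 53351, stop)

87461/38920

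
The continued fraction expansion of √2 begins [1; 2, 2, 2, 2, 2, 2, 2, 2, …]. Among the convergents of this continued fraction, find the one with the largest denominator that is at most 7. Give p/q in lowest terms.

List convergents until the denominator exceeds the bound:
a_0 = 1: 1/1  (≤ bound)
a_1 = 2: 3/2  (≤ bound)
a_2 = 2: 7/5  (≤ bound)
a_3 = 2: 17/12  (> 7, stop)

7/5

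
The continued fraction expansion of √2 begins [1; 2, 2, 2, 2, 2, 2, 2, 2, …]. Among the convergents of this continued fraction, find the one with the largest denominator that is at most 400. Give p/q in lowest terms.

a_0 = 1: 1/1  (≤ bound)
a_1 = 2: 3/2  (≤ bound)
a_2 = 2: 7/5  (≤ bound)
a_3 = 2: 17/12  (≤ bound)
a_4 = 2: 41/29  (≤ bound)
a_5 = 2: 99/70  (≤ bound)
a_6 = 2: 239/169  (≤ bound)
a_7 = 2: 577/408  (> 400, stop)

239/169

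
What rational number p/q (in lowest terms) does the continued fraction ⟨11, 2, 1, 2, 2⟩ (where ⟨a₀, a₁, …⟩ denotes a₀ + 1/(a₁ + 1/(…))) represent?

216/19

Work from the innermost term outward:
Start with 2.
2 + 1/(2/1) = 2 + 1/2 = 5/2
1 + 1/(5/2) = 1 + 2/5 = 7/5
2 + 1/(7/5) = 2 + 5/7 = 19/7
11 + 1/(19/7) = 11 + 7/19 = 216/19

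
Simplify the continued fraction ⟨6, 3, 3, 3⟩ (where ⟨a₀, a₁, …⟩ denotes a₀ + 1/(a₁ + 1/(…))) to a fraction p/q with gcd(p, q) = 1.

208/33

Collapse the nested fraction from the inside out:
Start with 3.
3 + 1/(3/1) = 3 + 1/3 = 10/3
3 + 1/(10/3) = 3 + 3/10 = 33/10
6 + 1/(33/10) = 6 + 10/33 = 208/33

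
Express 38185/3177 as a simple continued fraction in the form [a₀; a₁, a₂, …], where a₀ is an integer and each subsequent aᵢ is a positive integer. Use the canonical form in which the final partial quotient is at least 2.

Repeatedly divide and take the remainder:
38185 = 12·3177 + 61, so a_0 = 12
3177 = 52·61 + 5, so a_1 = 52
61 = 12·5 + 1, so a_2 = 12
5 = 5·1 + 0, so a_3 = 5

[12; 52, 12, 5]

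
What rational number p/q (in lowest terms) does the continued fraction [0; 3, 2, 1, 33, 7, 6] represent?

4361/14551

Start with 6.
7 + 1/(6/1) = 7 + 1/6 = 43/6
33 + 1/(43/6) = 33 + 6/43 = 1425/43
1 + 1/(1425/43) = 1 + 43/1425 = 1468/1425
2 + 1/(1468/1425) = 2 + 1425/1468 = 4361/1468
3 + 1/(4361/1468) = 3 + 1468/4361 = 14551/4361
0 + 1/(14551/4361) = 0 + 4361/14551 = 4361/14551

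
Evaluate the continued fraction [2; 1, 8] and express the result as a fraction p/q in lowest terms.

a_0 = 2: 2/1
a_1 = 1: 3/1
a_2 = 8: 26/9

26/9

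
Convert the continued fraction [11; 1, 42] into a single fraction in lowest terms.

515/43

a_0 = 11: 11/1
a_1 = 1: 12/1
a_2 = 42: 515/43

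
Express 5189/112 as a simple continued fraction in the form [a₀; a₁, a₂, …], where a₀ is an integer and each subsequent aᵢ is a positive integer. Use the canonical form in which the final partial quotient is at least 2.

[46; 3, 37]

Run the Euclidean algorithm, recording each quotient:
5189 ÷ 112 → quotient 46, remainder 37
112 ÷ 37 → quotient 3, remainder 1
37 ÷ 1 → quotient 37, remainder 0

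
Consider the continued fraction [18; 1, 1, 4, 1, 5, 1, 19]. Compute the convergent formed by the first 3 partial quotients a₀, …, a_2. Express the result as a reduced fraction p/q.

37/2

a_0 = 18: 18/1
a_1 = 1: 19/1
a_2 = 1: 37/2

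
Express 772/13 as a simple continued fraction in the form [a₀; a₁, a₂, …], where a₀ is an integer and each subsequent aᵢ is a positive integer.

772 ÷ 13 → quotient 59, remainder 5
13 ÷ 5 → quotient 2, remainder 3
5 ÷ 3 → quotient 1, remainder 2
3 ÷ 2 → quotient 1, remainder 1
2 ÷ 1 → quotient 2, remainder 0

[59; 2, 1, 1, 2]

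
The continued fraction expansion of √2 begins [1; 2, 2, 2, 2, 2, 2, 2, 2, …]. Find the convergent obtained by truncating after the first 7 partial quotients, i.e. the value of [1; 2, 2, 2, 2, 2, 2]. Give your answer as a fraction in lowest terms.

239/169

Start with 2.
2 + 1/(2/1) = 2 + 1/2 = 5/2
2 + 1/(5/2) = 2 + 2/5 = 12/5
2 + 1/(12/5) = 2 + 5/12 = 29/12
2 + 1/(29/12) = 2 + 12/29 = 70/29
2 + 1/(70/29) = 2 + 29/70 = 169/70
1 + 1/(169/70) = 1 + 70/169 = 239/169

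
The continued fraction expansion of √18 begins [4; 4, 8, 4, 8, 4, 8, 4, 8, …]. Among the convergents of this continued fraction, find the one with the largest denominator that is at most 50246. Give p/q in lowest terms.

a_0 = 4: 4/1  (≤ bound)
a_1 = 4: 17/4  (≤ bound)
a_2 = 8: 140/33  (≤ bound)
a_3 = 4: 577/136  (≤ bound)
a_4 = 8: 4756/1121  (≤ bound)
a_5 = 4: 19601/4620  (≤ bound)
a_6 = 8: 161564/38081  (≤ bound)
a_7 = 4: 665857/156944  (> 50246, stop)

161564/38081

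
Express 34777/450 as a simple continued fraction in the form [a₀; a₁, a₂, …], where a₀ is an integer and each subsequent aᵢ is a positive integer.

34777 = 77·450 + 127, so a_0 = 77
450 = 3·127 + 69, so a_1 = 3
127 = 1·69 + 58, so a_2 = 1
69 = 1·58 + 11, so a_3 = 1
58 = 5·11 + 3, so a_4 = 5
11 = 3·3 + 2, so a_5 = 3
3 = 1·2 + 1, so a_6 = 1
2 = 2·1 + 0, so a_7 = 2

[77; 3, 1, 1, 5, 3, 1, 2]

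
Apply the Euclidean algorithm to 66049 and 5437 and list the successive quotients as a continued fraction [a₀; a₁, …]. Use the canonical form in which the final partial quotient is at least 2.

66049 = 12·5437 + 805, so a_0 = 12
5437 = 6·805 + 607, so a_1 = 6
805 = 1·607 + 198, so a_2 = 1
607 = 3·198 + 13, so a_3 = 3
198 = 15·13 + 3, so a_4 = 15
13 = 4·3 + 1, so a_5 = 4
3 = 3·1 + 0, so a_6 = 3

[12; 6, 1, 3, 15, 4, 3]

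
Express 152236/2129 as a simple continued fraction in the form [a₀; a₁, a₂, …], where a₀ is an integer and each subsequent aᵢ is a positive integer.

152236 = 71·2129 + 1077, so a_0 = 71
2129 = 1·1077 + 1052, so a_1 = 1
1077 = 1·1052 + 25, so a_2 = 1
1052 = 42·25 + 2, so a_3 = 42
25 = 12·2 + 1, so a_4 = 12
2 = 2·1 + 0, so a_5 = 2

[71; 1, 1, 42, 12, 2]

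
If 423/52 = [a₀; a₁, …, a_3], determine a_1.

Apply division with remainder until the remainder is 0:
423 = 8·52 + 7, so a_0 = 8
52 = 7·7 + 3, so a_1 = 7

7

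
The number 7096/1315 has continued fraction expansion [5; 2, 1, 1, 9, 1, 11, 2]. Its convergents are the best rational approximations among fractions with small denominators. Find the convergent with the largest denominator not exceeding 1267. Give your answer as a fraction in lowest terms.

3405/631

a_0 = 5: 5/1  (≤ bound)
a_1 = 2: 11/2  (≤ bound)
a_2 = 1: 16/3  (≤ bound)
a_3 = 1: 27/5  (≤ bound)
a_4 = 9: 259/48  (≤ bound)
a_5 = 1: 286/53  (≤ bound)
a_6 = 11: 3405/631  (≤ bound)
a_7 = 2: 7096/1315  (> 1267, stop)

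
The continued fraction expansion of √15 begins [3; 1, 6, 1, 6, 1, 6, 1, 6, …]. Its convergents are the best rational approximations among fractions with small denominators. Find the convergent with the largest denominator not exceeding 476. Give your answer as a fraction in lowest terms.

1677/433

List convergents until the denominator exceeds the bound:
a_0 = 3: 3/1  (≤ bound)
a_1 = 1: 4/1  (≤ bound)
a_2 = 6: 27/7  (≤ bound)
a_3 = 1: 31/8  (≤ bound)
a_4 = 6: 213/55  (≤ bound)
a_5 = 1: 244/63  (≤ bound)
a_6 = 6: 1677/433  (≤ bound)
a_7 = 1: 1921/496  (> 476, stop)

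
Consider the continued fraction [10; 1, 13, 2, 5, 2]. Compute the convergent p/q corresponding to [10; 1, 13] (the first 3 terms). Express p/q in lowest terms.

153/14

Start with 13.
1 + 1/(13/1) = 1 + 1/13 = 14/13
10 + 1/(14/13) = 10 + 13/14 = 153/14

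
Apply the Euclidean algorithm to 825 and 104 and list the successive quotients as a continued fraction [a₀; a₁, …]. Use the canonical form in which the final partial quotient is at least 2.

[7; 1, 13, 1, 6]

⌊825/104⌋ = 7, remainder 97
⌊104/97⌋ = 1, remainder 7
⌊97/7⌋ = 13, remainder 6
⌊7/6⌋ = 1, remainder 1
⌊6/1⌋ = 6, remainder 0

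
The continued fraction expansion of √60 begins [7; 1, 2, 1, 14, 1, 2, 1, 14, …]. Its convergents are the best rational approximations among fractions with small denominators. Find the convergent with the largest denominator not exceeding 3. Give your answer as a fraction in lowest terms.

a_0 = 7: 7/1  (≤ bound)
a_1 = 1: 8/1  (≤ bound)
a_2 = 2: 23/3  (≤ bound)
a_3 = 1: 31/4  (> 3, stop)

23/3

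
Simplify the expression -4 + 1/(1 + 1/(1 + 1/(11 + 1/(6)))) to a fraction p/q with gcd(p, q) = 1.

-487/140

Collapse the nested fraction from the inside out:
Start with 6.
11 + 1/(6/1) = 11 + 1/6 = 67/6
1 + 1/(67/6) = 1 + 6/67 = 73/67
1 + 1/(73/67) = 1 + 67/73 = 140/73
-4 + 1/(140/73) = -4 + 73/140 = -487/140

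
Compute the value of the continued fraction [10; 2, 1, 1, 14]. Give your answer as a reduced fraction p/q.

759/73

a_0 = 10: 10/1
a_1 = 2: 21/2
a_2 = 1: 31/3
a_3 = 1: 52/5
a_4 = 14: 759/73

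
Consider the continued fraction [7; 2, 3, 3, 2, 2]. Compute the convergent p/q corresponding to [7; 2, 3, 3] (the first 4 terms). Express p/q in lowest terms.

171/23

Starting at the tail and folding back:
Start with 3.
3 + 1/(3/1) = 3 + 1/3 = 10/3
2 + 1/(10/3) = 2 + 3/10 = 23/10
7 + 1/(23/10) = 7 + 10/23 = 171/23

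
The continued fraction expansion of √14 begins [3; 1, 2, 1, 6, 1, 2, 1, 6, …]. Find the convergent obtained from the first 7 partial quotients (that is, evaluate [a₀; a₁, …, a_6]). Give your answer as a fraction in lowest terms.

Starting at the tail and folding back:
Start with 2.
1 + 1/(2/1) = 1 + 1/2 = 3/2
6 + 1/(3/2) = 6 + 2/3 = 20/3
1 + 1/(20/3) = 1 + 3/20 = 23/20
2 + 1/(23/20) = 2 + 20/23 = 66/23
1 + 1/(66/23) = 1 + 23/66 = 89/66
3 + 1/(89/66) = 3 + 66/89 = 333/89

333/89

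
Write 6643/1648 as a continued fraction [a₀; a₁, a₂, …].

Run the Euclidean algorithm, recording each quotient:
6643 ÷ 1648 → quotient 4, remainder 51
1648 ÷ 51 → quotient 32, remainder 16
51 ÷ 16 → quotient 3, remainder 3
16 ÷ 3 → quotient 5, remainder 1
3 ÷ 1 → quotient 3, remainder 0

[4; 32, 3, 5, 3]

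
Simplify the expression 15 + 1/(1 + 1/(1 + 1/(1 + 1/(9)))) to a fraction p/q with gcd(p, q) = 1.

454/29

Build up convergents one term at a time:
a_0 = 15: 15/1
a_1 = 1: 16/1
a_2 = 1: 31/2
a_3 = 1: 47/3
a_4 = 9: 454/29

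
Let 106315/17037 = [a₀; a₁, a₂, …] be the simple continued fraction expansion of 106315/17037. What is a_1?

4

Apply division with remainder until the remainder is 0:
106315 = 6·17037 + 4093, so a_0 = 6
17037 = 4·4093 + 665, so a_1 = 4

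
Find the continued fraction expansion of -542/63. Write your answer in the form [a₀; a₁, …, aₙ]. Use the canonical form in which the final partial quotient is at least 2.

Run the Euclidean algorithm, recording each quotient:
-542 = -9·63 + 25, so a_0 = -9
63 = 2·25 + 13, so a_1 = 2
25 = 1·13 + 12, so a_2 = 1
13 = 1·12 + 1, so a_3 = 1
12 = 12·1 + 0, so a_4 = 12

[-9; 2, 1, 1, 12]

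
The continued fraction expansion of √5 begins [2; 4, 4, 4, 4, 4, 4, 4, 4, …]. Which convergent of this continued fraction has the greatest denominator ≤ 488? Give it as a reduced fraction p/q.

682/305

a_0 = 2: 2/1  (≤ bound)
a_1 = 4: 9/4  (≤ bound)
a_2 = 4: 38/17  (≤ bound)
a_3 = 4: 161/72  (≤ bound)
a_4 = 4: 682/305  (≤ bound)
a_5 = 4: 2889/1292  (> 488, stop)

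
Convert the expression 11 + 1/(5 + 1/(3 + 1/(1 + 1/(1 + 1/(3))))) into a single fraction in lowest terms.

Work from the innermost term outward:
Start with 3.
1 + 1/(3/1) = 1 + 1/3 = 4/3
1 + 1/(4/3) = 1 + 3/4 = 7/4
3 + 1/(7/4) = 3 + 4/7 = 25/7
5 + 1/(25/7) = 5 + 7/25 = 132/25
11 + 1/(132/25) = 11 + 25/132 = 1477/132

1477/132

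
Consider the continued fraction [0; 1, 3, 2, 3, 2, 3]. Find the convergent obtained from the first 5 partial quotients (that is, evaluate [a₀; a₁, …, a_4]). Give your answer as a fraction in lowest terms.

24/31

a_0 = 0: 0/1
a_1 = 1: 1/1
a_2 = 3: 3/4
a_3 = 2: 7/9
a_4 = 3: 24/31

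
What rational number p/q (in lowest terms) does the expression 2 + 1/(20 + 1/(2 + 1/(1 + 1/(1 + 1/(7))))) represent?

1588/775

Start with 7.
1 + 1/(7/1) = 1 + 1/7 = 8/7
1 + 1/(8/7) = 1 + 7/8 = 15/8
2 + 1/(15/8) = 2 + 8/15 = 38/15
20 + 1/(38/15) = 20 + 15/38 = 775/38
2 + 1/(775/38) = 2 + 38/775 = 1588/775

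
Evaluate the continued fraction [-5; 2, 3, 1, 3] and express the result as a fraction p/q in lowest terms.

-155/34

Start with 3.
1 + 1/(3/1) = 1 + 1/3 = 4/3
3 + 1/(4/3) = 3 + 3/4 = 15/4
2 + 1/(15/4) = 2 + 4/15 = 34/15
-5 + 1/(34/15) = -5 + 15/34 = -155/34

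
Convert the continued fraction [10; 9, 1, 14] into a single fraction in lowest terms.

a_0 = 10: 10/1
a_1 = 9: 91/9
a_2 = 1: 101/10
a_3 = 14: 1505/149

1505/149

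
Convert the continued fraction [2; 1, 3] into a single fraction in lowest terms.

11/4

Build up convergents one term at a time:
a_0 = 2: 2/1
a_1 = 1: 3/1
a_2 = 3: 11/4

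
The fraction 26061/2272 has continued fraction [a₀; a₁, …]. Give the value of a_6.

Run the Euclidean algorithm, recording each quotient:
26061 = 11·2272 + 1069, so a_0 = 11
2272 = 2·1069 + 134, so a_1 = 2
1069 = 7·134 + 131, so a_2 = 7
134 = 1·131 + 3, so a_3 = 1
131 = 43·3 + 2, so a_4 = 43
3 = 1·2 + 1, so a_5 = 1
2 = 2·1 + 0, so a_6 = 2

2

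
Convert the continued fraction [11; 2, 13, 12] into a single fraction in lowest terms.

Compute successive convergents:
a_0 = 11: 11/1
a_1 = 2: 23/2
a_2 = 13: 310/27
a_3 = 12: 3743/326

3743/326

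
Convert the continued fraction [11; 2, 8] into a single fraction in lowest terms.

195/17

Start with 8.
2 + 1/(8/1) = 2 + 1/8 = 17/8
11 + 1/(17/8) = 11 + 8/17 = 195/17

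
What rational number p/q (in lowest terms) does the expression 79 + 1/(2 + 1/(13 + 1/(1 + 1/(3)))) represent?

a_0 = 79: 79/1
a_1 = 2: 159/2
a_2 = 13: 2146/27
a_3 = 1: 2305/29
a_4 = 3: 9061/114

9061/114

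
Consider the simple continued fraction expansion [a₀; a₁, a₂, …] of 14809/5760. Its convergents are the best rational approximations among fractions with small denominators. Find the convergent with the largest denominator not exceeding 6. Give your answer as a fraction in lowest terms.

5/2

List convergents until the denominator exceeds the bound:
a_0 = 2: 2/1  (≤ bound)
a_1 = 1: 3/1  (≤ bound)
a_2 = 1: 5/2  (≤ bound)
a_3 = 3: 18/7  (> 6, stop)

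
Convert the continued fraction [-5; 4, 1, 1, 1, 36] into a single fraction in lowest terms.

Start with 36.
1 + 1/(36/1) = 1 + 1/36 = 37/36
1 + 1/(37/36) = 1 + 36/37 = 73/37
1 + 1/(73/37) = 1 + 37/73 = 110/73
4 + 1/(110/73) = 4 + 73/110 = 513/110
-5 + 1/(513/110) = -5 + 110/513 = -2455/513

-2455/513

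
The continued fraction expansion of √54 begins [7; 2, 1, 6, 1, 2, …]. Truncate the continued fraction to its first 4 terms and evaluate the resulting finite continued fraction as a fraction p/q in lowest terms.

147/20

Start with 6.
1 + 1/(6/1) = 1 + 1/6 = 7/6
2 + 1/(7/6) = 2 + 6/7 = 20/7
7 + 1/(20/7) = 7 + 7/20 = 147/20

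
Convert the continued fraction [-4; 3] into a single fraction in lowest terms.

Work from the innermost term outward:
Start with 3.
-4 + 1/(3/1) = -4 + 1/3 = -11/3

-11/3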